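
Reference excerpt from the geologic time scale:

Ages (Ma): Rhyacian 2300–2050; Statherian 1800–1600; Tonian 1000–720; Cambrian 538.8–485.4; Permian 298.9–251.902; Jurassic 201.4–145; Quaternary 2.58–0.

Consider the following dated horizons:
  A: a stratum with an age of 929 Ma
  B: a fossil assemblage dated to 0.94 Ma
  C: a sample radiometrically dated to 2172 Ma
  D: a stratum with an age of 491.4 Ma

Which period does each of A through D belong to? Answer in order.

Match each age against the start–end ranges in the excerpt: A = 929 Ma → Tonian (1000–720); B = 0.94 Ma → Quaternary (2.58–0); C = 2172 Ma → Rhyacian (2300–2050); D = 491.4 Ma → Cambrian (538.8–485.4).

A — Tonian; B — Quaternary; C — Rhyacian; D — Cambrian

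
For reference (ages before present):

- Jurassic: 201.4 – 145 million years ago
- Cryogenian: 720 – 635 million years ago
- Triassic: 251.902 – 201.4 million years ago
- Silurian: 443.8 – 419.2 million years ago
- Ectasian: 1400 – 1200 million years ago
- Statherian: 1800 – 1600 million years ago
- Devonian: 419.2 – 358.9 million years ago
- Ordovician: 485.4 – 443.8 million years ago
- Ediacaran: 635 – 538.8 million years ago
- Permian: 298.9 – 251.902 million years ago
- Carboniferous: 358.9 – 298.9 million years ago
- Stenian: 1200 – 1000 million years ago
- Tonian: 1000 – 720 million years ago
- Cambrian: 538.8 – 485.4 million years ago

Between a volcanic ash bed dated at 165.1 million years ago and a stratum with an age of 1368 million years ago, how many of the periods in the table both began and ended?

The older date is 1368 Ma and the younger is 165.1 Ma.
Periods with start < 1368 and end > 165.1 Ma: Stenian (1200–1000), Tonian (1000–720), Cryogenian (720–635), Ediacaran (635–538.8), Cambrian (538.8–485.4), Ordovician (485.4–443.8), Silurian (443.8–419.2), Devonian (419.2–358.9), Carboniferous (358.9–298.9), Permian (298.9–251.902), Triassic (251.902–201.4).
That is 11 complete periods.

11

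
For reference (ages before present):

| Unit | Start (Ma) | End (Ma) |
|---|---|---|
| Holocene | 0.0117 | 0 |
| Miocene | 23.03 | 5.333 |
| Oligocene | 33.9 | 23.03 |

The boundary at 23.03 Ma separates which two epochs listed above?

The Oligocene ends at 23.03 Ma and the Miocene begins at 23.03 Ma, so they share that boundary.

Oligocene and Miocene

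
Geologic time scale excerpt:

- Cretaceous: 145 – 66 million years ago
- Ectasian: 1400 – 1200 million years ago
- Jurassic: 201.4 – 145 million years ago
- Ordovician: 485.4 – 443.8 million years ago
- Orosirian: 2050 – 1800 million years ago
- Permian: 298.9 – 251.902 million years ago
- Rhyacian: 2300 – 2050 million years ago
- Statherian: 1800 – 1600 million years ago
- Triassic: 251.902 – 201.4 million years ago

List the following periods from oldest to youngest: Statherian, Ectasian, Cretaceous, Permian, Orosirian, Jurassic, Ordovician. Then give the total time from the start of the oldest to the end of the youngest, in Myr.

Orosirian → Statherian → Ectasian → Ordovician → Permian → Jurassic → Cretaceous; total span 1984 Myr

Start ages (Ma): Orosirian 2050, Statherian 1800, Ectasian 1400, Ordovician 485.4, Permian 298.9, Jurassic 201.4, Cretaceous 145.
Ordered oldest to youngest: Orosirian, Statherian, Ectasian, Ordovician, Permian, Jurassic, Cretaceous.
Span = 2050 − 66 = 1984 Myr.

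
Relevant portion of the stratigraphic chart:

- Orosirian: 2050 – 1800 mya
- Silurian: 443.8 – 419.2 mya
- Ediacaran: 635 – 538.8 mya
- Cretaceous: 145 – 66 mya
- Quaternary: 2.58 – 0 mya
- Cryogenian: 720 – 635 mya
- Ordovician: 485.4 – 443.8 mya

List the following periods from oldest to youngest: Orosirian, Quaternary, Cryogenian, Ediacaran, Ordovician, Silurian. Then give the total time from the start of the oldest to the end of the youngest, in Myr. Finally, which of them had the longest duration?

Orosirian → Cryogenian → Ediacaran → Ordovician → Silurian → Quaternary; total span 2050 Myr; longest is Orosirian

Start ages (Ma): Orosirian 2050, Cryogenian 720, Ediacaran 635, Ordovician 485.4, Silurian 443.8, Quaternary 2.58.
Ordered oldest to youngest: Orosirian, Cryogenian, Ediacaran, Ordovician, Silurian, Quaternary.
Span = 2050 − 0 = 2050 Myr.
Durations: Orosirian 250, Quaternary 2.58, Silurian 24.6, Cryogenian 85, Ordovician 41.6, Ediacaran 96.2 → longest is Orosirian (250 Myr).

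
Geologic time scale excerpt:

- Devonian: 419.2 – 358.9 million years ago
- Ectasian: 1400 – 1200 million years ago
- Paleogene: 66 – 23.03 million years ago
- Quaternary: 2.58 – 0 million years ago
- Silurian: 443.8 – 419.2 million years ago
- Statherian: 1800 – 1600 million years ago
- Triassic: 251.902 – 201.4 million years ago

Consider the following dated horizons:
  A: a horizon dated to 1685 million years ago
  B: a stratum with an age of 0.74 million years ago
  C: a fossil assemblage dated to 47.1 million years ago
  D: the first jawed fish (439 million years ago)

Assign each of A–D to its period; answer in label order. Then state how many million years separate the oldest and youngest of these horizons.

Match each age against the start–end ranges in the excerpt: A = 1685 Ma → Statherian (1800–1600); B = 0.74 Ma → Quaternary (2.58–0); C = 47.1 Ma → Paleogene (66–23.03); D = 439 Ma → Silurian (443.8–419.2).
The largest age is 1685 Ma and the smallest is 0.74 Ma; their difference is 1684.26 Myr.

A — Statherian; B — Quaternary; C — Paleogene; D — Silurian; span 1684.26 million years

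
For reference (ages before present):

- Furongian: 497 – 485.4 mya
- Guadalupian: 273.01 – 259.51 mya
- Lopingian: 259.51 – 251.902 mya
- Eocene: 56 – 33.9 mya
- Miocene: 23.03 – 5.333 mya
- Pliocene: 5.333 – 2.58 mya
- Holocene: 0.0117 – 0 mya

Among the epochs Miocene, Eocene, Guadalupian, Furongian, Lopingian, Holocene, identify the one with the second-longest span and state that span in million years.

Durations: Miocene 17.697; Eocene 22.1; Guadalupian 13.5; Furongian 11.6; Lopingian 7.608; Holocene 0.0117 Myr.
Sorted longest-first: Eocene (22.1), Miocene (17.697), Guadalupian (13.5), Furongian (11.6), Lopingian (7.608), Holocene (0.0117).
The second longest is Miocene at 17.697 Myr.

Miocene, 17.697 million years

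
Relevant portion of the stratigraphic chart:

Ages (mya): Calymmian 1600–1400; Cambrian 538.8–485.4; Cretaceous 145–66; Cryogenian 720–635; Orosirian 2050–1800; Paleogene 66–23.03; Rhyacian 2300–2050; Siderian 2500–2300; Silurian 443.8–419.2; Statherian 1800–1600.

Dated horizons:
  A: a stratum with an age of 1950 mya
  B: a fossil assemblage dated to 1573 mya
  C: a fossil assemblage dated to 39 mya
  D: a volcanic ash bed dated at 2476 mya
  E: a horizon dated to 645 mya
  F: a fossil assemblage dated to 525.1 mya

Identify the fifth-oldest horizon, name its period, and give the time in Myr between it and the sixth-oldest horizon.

Larger Ma means older, so oldest first: D 2476 > A 1950 > B 1573 > E 645 > F 525.1 > C 39.
Counting 5 along gives F (525.1 Ma); the excerpt puts that inside the Cambrian, 538.8–485.4 Ma.
Next in line is C (39 Ma), and 525.1 − 39 = 486.1 Myr.

F, in the Cambrian; 486.1 million years to C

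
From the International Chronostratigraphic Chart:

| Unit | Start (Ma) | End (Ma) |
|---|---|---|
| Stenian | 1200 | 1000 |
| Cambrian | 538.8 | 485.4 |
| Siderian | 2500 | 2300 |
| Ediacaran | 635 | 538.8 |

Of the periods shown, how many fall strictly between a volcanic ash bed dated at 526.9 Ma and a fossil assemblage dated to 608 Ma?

0

The older date is 608 Ma and the younger is 526.9 Ma.
No period both begins after 608 Ma and ends before 526.9 Ma, so the count is 0.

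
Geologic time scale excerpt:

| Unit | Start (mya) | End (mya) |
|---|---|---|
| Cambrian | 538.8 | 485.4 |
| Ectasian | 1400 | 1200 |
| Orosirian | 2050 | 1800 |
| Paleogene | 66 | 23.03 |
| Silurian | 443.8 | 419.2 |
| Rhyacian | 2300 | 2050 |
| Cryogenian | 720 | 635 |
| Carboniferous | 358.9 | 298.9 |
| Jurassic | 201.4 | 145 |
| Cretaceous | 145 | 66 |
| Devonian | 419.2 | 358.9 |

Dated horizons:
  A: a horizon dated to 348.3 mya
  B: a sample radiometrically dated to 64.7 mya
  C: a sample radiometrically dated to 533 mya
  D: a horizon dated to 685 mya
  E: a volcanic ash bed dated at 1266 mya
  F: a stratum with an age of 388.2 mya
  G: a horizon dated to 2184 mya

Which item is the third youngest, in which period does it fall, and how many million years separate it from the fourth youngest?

F, in the Devonian; 144.8 million years to C

Sorted youngest-first by Ma: B (64.7), A (348.3), F (388.2), C (533), D (685), E (1266), G (2184).
The third youngest is F at 388.2 Ma, which lies in 419.2–358.9 Ma: the Devonian.
The fourth youngest is C at 533 Ma; separation = |388.2 − 533| = 144.8 Myr.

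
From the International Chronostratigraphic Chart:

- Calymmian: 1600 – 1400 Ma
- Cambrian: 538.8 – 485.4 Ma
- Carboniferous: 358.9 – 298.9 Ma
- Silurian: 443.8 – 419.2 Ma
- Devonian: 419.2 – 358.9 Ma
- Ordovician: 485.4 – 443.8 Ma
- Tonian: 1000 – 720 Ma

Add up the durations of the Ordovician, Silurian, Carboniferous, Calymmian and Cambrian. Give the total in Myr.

379.6 million years

Each duration: Ordovician = 41.6; Silurian = 24.6; Carboniferous = 60; Calymmian = 200; Cambrian = 53.4.
Sum: 41.6 + 24.6 + 60 + 200 + 53.4 = 379.6 Myr.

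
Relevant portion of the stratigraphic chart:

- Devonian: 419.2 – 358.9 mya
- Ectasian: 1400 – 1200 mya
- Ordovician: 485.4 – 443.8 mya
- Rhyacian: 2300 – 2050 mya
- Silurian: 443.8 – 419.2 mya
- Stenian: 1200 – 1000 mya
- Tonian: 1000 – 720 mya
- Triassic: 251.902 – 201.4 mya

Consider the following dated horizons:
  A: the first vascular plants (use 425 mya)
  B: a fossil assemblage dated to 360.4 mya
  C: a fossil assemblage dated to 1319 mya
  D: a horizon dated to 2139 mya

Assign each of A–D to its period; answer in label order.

A — Silurian; B — Devonian; C — Ectasian; D — Rhyacian

A: 425 Ma lies in 443.8–419.2 Ma, so Silurian.
B: 360.4 Ma lies in 419.2–358.9 Ma, so Devonian.
C: 1319 Ma lies in 1400–1200 Ma, so Ectasian.
D: 2139 Ma lies in 2300–2050 Ma, so Rhyacian.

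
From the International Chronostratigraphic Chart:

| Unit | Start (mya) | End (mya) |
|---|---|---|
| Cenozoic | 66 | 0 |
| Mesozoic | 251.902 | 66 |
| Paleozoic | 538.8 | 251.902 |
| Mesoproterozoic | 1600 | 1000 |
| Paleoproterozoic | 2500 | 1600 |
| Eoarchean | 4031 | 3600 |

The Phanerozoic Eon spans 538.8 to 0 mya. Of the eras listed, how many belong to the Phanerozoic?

Eras inside 538.8–0 Ma: Paleozoic, Mesozoic, Cenozoic — 3 in total.

3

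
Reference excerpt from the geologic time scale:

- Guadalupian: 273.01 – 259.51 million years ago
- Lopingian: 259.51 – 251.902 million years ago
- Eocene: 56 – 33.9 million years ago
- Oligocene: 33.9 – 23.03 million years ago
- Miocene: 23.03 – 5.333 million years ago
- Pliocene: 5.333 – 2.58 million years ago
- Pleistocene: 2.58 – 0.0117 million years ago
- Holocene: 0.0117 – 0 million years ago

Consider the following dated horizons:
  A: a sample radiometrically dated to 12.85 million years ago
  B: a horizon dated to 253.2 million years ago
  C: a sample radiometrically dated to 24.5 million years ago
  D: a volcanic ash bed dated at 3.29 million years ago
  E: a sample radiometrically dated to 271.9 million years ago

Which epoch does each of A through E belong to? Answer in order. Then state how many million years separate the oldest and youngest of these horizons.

A — Miocene; B — Lopingian; C — Oligocene; D — Pliocene; E — Guadalupian; span 268.61 million years

A: 12.85 Ma lies in 23.03–5.333 Ma, so Miocene.
B: 253.2 Ma lies in 259.51–251.902 Ma, so Lopingian.
C: 24.5 Ma lies in 33.9–23.03 Ma, so Oligocene.
D: 3.29 Ma lies in 5.333–2.58 Ma, so Pliocene.
E: 271.9 Ma lies in 273.01–259.51 Ma, so Guadalupian.
Oldest = 271.9 Ma, youngest = 3.29 Ma → span 268.61 Myr.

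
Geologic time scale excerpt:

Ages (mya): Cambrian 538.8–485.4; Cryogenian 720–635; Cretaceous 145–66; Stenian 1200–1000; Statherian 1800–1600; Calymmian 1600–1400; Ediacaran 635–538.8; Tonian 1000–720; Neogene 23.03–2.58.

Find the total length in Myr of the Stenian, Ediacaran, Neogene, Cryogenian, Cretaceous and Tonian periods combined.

760.65 million years

Each duration: Stenian = 200; Ediacaran = 96.2; Neogene = 20.45; Cryogenian = 85; Cretaceous = 79; Tonian = 280.
Sum: 200 + 96.2 + 20.45 + 85 + 79 + 280 = 760.65 Myr.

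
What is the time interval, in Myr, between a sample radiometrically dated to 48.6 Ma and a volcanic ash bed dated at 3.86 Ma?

44.74 million years

48.6 − 3.86 = 44.74 million years.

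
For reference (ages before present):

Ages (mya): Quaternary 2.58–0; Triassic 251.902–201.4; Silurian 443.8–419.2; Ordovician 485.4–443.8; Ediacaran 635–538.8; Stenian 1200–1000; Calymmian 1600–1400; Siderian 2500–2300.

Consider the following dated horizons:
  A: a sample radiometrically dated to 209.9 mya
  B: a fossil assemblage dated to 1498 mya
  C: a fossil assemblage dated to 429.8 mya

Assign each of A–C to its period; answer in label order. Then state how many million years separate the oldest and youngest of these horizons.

A: 209.9 Ma lies in 251.902–201.4 Ma, so Triassic.
B: 1498 Ma lies in 1600–1400 Ma, so Calymmian.
C: 429.8 Ma lies in 443.8–419.2 Ma, so Silurian.
Oldest = 1498 Ma, youngest = 209.9 Ma → span 1288.1 Myr.

A — Triassic; B — Calymmian; C — Silurian; span 1288.1 million years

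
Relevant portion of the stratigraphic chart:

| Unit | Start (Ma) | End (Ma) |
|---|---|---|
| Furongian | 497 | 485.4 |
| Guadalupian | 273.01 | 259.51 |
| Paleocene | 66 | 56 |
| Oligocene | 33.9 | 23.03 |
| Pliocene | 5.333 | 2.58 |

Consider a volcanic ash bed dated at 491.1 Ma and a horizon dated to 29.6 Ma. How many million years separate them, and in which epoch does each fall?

Elapsed time: 491.1 − 29.6 = 461.5 Myr.
491.1 Ma lies within 497–485.4 Ma: Furongian.
29.6 Ma lies within 33.9–23.03 Ma: Oligocene.

461.5 million years apart; the first in the Furongian, the second in the Oligocene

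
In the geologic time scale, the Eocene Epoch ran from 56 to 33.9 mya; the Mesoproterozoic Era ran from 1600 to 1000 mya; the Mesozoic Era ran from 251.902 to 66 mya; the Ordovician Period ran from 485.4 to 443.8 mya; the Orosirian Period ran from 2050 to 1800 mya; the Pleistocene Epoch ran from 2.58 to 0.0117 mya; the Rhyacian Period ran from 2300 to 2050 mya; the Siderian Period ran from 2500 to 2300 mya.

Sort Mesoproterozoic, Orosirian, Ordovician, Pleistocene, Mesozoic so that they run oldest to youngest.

The oldest of these is Orosirian (starts 2050 Ma) and the youngest is Pleistocene (ends 0.0117 Ma).
In between, by decreasing start age: Mesoproterozoic (1600), Ordovician (485.4), Mesozoic (251.902).

Orosirian, Mesoproterozoic, Ordovician, Mesozoic, Pleistocene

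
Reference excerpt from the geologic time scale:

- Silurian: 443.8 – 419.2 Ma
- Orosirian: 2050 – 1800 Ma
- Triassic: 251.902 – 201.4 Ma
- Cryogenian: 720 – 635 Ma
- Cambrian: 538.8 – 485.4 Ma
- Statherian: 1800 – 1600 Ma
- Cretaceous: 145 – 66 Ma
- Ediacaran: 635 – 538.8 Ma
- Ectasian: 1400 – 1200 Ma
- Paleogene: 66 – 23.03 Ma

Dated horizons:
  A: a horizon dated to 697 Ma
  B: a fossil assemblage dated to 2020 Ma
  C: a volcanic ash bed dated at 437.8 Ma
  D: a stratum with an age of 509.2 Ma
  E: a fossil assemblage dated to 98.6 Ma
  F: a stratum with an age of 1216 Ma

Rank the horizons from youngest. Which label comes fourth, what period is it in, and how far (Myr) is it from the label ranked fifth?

A, in the Cryogenian; 519 million years to F

Smaller Ma means younger, so youngest first: E 98.6 < C 437.8 < D 509.2 < A 697 < F 1216 < B 2020.
Counting 4 along gives A (697 Ma); the excerpt puts that inside the Cryogenian, 720–635 Ma.
Next in line is F (1216 Ma), and 1216 − 697 = 519 Myr.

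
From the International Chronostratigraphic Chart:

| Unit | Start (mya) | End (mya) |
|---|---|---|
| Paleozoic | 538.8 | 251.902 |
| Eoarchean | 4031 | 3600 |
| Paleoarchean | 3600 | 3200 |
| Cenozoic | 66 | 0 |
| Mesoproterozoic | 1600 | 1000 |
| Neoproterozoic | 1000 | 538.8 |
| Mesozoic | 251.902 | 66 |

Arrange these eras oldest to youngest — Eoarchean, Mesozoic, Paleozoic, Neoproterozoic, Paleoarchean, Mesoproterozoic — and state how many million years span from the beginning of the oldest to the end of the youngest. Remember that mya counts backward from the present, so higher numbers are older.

Start ages (Ma): Eoarchean 4031, Paleoarchean 3600, Mesoproterozoic 1600, Neoproterozoic 1000, Paleozoic 538.8, Mesozoic 251.902.
Ordered oldest to youngest: Eoarchean, Paleoarchean, Mesoproterozoic, Neoproterozoic, Paleozoic, Mesozoic.
Span = 4031 − 66 = 3965 Myr.

Eoarchean → Paleoarchean → Mesoproterozoic → Neoproterozoic → Paleozoic → Mesozoic; total span 3965 Myr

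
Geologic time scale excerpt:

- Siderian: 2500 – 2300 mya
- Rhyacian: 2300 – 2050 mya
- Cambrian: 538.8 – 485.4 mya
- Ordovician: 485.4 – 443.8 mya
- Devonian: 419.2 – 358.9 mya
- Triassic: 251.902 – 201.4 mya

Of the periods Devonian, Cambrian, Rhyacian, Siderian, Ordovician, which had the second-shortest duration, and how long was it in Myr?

Cambrian, 53.4 million years

Start − end for each: Devonian 419.2 − 358.9 = 60.3; Cambrian 538.8 − 485.4 = 53.4; Rhyacian 2300 − 2050 = 250; Siderian 2500 − 2300 = 200; Ordovician 485.4 − 443.8 = 41.6.
Ranking these from shortest: Ordovician < Cambrian < Devonian < Siderian < Rhyacian.
Position 2 in that ranking is Cambrian, which lasted 53.4 Myr.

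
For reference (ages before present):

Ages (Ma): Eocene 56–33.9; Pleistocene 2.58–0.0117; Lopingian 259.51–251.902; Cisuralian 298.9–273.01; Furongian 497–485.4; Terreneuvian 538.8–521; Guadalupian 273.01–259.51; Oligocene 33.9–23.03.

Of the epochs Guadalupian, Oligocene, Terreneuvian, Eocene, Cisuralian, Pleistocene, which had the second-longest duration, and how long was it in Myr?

Eocene, 22.1 million years

Start − end for each: Guadalupian 273.01 − 259.51 = 13.5; Oligocene 33.9 − 23.03 = 10.87; Terreneuvian 538.8 − 521 = 17.8; Eocene 56 − 33.9 = 22.1; Cisuralian 298.9 − 273.01 = 25.89; Pleistocene 2.58 − 0.0117 = 2.5683.
Ranking these from longest: Cisuralian > Eocene > Terreneuvian > Guadalupian > Oligocene > Pleistocene.
Position 2 in that ranking is Eocene, which lasted 22.1 Myr.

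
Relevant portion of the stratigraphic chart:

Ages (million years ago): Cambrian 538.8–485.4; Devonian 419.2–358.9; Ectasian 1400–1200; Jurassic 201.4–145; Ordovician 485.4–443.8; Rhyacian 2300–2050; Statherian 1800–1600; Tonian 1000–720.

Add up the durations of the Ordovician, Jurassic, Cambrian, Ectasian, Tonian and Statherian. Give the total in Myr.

831.4 million years

Duration is start − end for each: (485.4 − 443.8) + (201.4 − 145) + (538.8 − 485.4) + (1400 − 1200) + (1000 − 720) + (1800 − 1600).
That is 41.6 + 56.4 + 53.4 + 200 + 280 + 200, which totals 831.4 million years.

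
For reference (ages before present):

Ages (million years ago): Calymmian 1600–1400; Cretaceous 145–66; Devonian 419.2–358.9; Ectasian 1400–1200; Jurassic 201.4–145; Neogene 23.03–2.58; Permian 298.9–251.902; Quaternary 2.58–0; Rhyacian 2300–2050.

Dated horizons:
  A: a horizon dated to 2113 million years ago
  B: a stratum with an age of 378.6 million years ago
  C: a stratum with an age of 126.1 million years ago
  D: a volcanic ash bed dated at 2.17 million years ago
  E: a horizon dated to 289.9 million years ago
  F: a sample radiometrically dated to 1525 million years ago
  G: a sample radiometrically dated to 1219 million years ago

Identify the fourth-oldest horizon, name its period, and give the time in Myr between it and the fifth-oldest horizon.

Sorted oldest-first by Ma: A (2113), F (1525), G (1219), B (378.6), E (289.9), C (126.1), D (2.17).
The fourth oldest is B at 378.6 Ma, which lies in 419.2–358.9 Ma: the Devonian.
The fifth oldest is E at 289.9 Ma; separation = |378.6 − 289.9| = 88.7 Myr.

B, in the Devonian; 88.7 million years to E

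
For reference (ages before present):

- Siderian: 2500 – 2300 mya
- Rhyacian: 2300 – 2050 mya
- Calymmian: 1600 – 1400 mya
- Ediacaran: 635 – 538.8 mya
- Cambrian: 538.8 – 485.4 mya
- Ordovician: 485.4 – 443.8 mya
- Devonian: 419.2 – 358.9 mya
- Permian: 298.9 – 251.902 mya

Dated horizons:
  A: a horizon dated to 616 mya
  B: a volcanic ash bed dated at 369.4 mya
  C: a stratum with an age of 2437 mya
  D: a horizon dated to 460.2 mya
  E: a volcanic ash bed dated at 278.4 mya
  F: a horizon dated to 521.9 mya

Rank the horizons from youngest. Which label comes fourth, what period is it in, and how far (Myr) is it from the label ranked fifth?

F, in the Cambrian; 94.1 million years to A

Sorted youngest-first by Ma: E (278.4), B (369.4), D (460.2), F (521.9), A (616), C (2437).
The fourth youngest is F at 521.9 Ma, which lies in 538.8–485.4 Ma: the Cambrian.
The fifth youngest is A at 616 Ma; separation = |521.9 − 616| = 94.1 Myr.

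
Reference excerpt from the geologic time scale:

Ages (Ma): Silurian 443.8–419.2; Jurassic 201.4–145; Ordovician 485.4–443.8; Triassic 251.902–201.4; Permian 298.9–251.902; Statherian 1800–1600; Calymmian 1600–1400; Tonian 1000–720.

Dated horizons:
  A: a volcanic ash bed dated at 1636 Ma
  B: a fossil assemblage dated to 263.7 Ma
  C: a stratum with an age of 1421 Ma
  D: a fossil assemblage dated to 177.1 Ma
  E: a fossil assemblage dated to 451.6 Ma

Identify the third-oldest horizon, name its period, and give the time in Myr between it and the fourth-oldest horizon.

Larger Ma means older, so oldest first: A 1636 > C 1421 > E 451.6 > B 263.7 > D 177.1.
Counting 3 along gives E (451.6 Ma); the excerpt puts that inside the Ordovician, 485.4–443.8 Ma.
Next in line is B (263.7 Ma), and 451.6 − 263.7 = 187.9 Myr.

E, in the Ordovician; 187.9 million years to B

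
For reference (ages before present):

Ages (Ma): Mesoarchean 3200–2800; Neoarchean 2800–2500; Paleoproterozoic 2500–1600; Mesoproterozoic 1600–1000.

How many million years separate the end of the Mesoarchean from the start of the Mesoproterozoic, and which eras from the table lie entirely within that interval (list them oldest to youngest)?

End of Mesoarchean = 2800 Ma; start of Mesoproterozoic = 1600 Ma.
Gap = 2800 − 1600 = 1200 Myr.
Eras wholly inside 2800–1600 Ma: Neoarchean (2800–2500), Paleoproterozoic (2500–1600).

1200 million years; Neoarchean, Paleoproterozoic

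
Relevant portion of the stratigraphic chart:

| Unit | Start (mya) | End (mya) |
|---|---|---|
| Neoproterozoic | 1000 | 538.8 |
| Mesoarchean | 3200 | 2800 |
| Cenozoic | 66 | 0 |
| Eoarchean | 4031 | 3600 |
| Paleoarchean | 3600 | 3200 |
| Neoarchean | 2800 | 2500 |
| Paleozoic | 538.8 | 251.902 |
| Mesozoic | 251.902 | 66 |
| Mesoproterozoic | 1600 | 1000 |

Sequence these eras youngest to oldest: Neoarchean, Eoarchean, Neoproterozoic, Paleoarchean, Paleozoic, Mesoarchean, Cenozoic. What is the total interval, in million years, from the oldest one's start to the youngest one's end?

Cenozoic, Paleozoic, Neoproterozoic, Neoarchean, Mesoarchean, Paleoarchean, Eoarchean; total span 4031 Myr

From the excerpt: Neoarchean 2800–2500; Eoarchean 4031–3600; Neoproterozoic 1000–538.8; Paleoarchean 3600–3200; Paleozoic 538.8–251.902; Mesoarchean 3200–2800; Cenozoic 66–0 (Ma).
Larger Ma is earlier, so the oldest is Eoarchean and the youngest is Cenozoic; youngest to oldest: Cenozoic, Paleozoic, Neoproterozoic, Neoarchean, Mesoarchean, Paleoarchean, Eoarchean.
Oldest start 4031 minus youngest end 0 gives 4031 Myr overall.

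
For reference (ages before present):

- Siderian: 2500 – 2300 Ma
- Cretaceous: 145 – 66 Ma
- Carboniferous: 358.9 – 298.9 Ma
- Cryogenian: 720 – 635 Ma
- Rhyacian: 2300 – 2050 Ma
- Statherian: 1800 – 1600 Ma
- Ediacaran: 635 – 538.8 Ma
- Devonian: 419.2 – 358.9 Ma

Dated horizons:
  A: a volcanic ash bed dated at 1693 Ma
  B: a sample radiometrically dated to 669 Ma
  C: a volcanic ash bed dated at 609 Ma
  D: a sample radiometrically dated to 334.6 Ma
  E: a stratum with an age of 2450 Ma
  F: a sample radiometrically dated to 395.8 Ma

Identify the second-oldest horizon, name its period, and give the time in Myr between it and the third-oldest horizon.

A, in the Statherian; 1024 million years to B

Larger Ma means older, so oldest first: E 2450 > A 1693 > B 669 > C 609 > F 395.8 > D 334.6.
Counting 2 along gives A (1693 Ma); the excerpt puts that inside the Statherian, 1800–1600 Ma.
Next in line is B (669 Ma), and 1693 − 669 = 1024 Myr.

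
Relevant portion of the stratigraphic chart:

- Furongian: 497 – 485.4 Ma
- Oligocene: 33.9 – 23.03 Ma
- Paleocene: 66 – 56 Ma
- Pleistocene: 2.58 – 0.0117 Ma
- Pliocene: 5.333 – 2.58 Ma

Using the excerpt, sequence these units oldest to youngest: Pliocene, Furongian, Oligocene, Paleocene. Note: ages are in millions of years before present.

Furongian → Paleocene → Oligocene → Pliocene

The oldest of these is Furongian (starts 497 Ma) and the youngest is Pliocene (ends 2.58 Ma).
In between, by decreasing start age: Paleocene (66), Oligocene (33.9).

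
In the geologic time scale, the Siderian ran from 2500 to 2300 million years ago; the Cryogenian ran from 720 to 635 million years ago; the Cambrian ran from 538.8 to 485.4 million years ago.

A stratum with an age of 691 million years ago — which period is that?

Cryogenian

691 Ma lies between 720 and 635 Ma, so it falls in the Cryogenian.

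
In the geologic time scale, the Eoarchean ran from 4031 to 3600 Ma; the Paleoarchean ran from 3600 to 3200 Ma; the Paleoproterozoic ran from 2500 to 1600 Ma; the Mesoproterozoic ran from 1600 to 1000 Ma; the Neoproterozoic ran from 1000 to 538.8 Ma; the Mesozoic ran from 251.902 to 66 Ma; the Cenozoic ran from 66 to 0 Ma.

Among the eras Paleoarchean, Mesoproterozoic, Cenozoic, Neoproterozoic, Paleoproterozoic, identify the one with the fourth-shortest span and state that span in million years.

Mesoproterozoic, 600 million years

Durations: Paleoarchean 400; Mesoproterozoic 600; Cenozoic 66; Neoproterozoic 461.2; Paleoproterozoic 900 Myr.
Sorted shortest-first: Cenozoic (66), Paleoarchean (400), Neoproterozoic (461.2), Mesoproterozoic (600), Paleoproterozoic (900).
The fourth shortest is Mesoproterozoic at 600 Myr.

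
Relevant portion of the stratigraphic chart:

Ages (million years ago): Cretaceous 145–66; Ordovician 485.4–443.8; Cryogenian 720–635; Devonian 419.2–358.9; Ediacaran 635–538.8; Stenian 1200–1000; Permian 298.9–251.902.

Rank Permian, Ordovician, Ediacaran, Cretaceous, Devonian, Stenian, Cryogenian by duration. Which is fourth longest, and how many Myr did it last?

Durations: Permian 46.998; Ordovician 41.6; Ediacaran 96.2; Cretaceous 79; Devonian 60.3; Stenian 200; Cryogenian 85 Myr.
Sorted longest-first: Stenian (200), Ediacaran (96.2), Cryogenian (85), Cretaceous (79), Devonian (60.3), Permian (46.998), Ordovician (41.6).
The fourth longest is Cretaceous at 79 Myr.

Cretaceous, 79 million years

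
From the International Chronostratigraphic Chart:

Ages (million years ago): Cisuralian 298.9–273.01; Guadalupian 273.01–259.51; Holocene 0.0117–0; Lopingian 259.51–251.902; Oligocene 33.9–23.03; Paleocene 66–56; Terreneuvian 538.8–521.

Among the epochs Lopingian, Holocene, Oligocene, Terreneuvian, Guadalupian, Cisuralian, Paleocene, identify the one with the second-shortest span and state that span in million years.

Lopingian, 7.608 million years

Durations: Lopingian 7.608; Holocene 0.0117; Oligocene 10.87; Terreneuvian 17.8; Guadalupian 13.5; Cisuralian 25.89; Paleocene 10 Myr.
Sorted shortest-first: Holocene (0.0117), Lopingian (7.608), Paleocene (10), Oligocene (10.87), Guadalupian (13.5), Terreneuvian (17.8), Cisuralian (25.89).
The second shortest is Lopingian at 7.608 Myr.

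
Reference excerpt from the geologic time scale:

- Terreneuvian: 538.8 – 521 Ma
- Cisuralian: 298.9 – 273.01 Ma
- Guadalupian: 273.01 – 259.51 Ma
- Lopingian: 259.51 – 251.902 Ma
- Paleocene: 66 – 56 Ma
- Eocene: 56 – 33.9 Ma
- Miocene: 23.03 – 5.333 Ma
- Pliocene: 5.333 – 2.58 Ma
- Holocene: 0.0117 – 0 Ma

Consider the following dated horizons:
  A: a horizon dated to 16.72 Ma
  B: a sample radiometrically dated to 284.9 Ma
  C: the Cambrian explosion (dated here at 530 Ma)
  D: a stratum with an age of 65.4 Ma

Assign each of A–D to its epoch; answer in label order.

A — Miocene; B — Cisuralian; C — Terreneuvian; D — Paleocene

A: 16.72 Ma lies in 23.03–5.333 Ma, so Miocene.
B: 284.9 Ma lies in 298.9–273.01 Ma, so Cisuralian.
C: 530 Ma lies in 538.8–521 Ma, so Terreneuvian.
D: 65.4 Ma lies in 66–56 Ma, so Paleocene.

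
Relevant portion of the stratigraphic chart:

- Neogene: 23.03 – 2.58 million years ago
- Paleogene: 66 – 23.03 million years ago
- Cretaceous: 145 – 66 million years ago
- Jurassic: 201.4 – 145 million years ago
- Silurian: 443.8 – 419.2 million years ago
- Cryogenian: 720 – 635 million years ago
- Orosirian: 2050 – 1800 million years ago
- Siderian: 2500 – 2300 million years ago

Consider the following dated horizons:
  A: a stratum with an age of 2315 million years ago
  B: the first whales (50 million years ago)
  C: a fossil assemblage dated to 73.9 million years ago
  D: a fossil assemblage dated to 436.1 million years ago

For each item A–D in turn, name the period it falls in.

Match each age against the start–end ranges in the excerpt: A = 2315 Ma → Siderian (2500–2300); B = 50 Ma → Paleogene (66–23.03); C = 73.9 Ma → Cretaceous (145–66); D = 436.1 Ma → Silurian (443.8–419.2).

A — Siderian; B — Paleogene; C — Cretaceous; D — Silurian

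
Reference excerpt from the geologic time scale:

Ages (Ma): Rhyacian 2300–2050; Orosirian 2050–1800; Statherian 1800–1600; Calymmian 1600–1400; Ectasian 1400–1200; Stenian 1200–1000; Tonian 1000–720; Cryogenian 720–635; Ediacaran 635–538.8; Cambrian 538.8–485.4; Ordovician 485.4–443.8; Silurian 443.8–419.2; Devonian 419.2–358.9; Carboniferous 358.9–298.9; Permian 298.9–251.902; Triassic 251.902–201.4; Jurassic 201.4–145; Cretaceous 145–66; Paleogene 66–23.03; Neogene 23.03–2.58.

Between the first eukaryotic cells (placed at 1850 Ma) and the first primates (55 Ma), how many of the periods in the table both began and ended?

1850 Ma sits inside the Orosirian (2050–1800) and 55 Ma inside the Paleogene (66–23.03); neither of those is wholly between the two dates.
The listed periods lying completely between them are Statherian, Calymmian, Ectasian, Stenian, Tonian, Cryogenian, Ediacaran, Cambrian, Ordovician, Silurian, Devonian, Carboniferous, Permian, Triassic, Jurassic, Cretaceous — 16 in all.

16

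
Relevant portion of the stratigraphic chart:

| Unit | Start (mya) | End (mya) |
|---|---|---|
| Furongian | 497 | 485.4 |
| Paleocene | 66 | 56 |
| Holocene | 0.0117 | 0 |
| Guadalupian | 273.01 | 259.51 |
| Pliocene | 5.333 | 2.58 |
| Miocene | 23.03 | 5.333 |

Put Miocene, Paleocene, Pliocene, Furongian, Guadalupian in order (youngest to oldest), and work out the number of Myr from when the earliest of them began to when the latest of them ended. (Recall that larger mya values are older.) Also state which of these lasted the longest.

Start ages (Ma): Furongian 497, Guadalupian 273.01, Paleocene 66, Miocene 23.03, Pliocene 5.333.
Ordered youngest to oldest: Pliocene, Miocene, Paleocene, Guadalupian, Furongian.
Span = 497 − 2.58 = 494.42 Myr.
Durations: Paleocene 10, Furongian 11.6, Pliocene 2.753, Miocene 17.697, Guadalupian 13.5 → longest is Miocene (17.697 Myr).

Pliocene → Miocene → Paleocene → Guadalupian → Furongian; total span 494.42 Myr; longest is Miocene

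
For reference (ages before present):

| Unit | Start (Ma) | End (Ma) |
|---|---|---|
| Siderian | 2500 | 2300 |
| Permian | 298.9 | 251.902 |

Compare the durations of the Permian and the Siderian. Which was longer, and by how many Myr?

Siderian, by 153.002 million years

Permian: 298.9 − 251.902 = 46.998 Myr.
Siderian: 2500 − 2300 = 200 Myr.
Difference: 200 − 46.998 = 153.002 Myr, so the Siderian was longer.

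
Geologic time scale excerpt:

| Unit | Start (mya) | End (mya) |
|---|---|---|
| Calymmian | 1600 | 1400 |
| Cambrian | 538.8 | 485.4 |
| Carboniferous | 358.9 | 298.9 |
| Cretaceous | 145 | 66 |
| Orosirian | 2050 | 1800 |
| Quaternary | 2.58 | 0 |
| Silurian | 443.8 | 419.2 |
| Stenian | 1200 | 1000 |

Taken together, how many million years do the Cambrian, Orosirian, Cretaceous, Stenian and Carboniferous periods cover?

642.4 million years

Each duration: Cambrian = 53.4; Orosirian = 250; Cretaceous = 79; Stenian = 200; Carboniferous = 60.
Sum: 53.4 + 250 + 79 + 200 + 60 = 642.4 Myr.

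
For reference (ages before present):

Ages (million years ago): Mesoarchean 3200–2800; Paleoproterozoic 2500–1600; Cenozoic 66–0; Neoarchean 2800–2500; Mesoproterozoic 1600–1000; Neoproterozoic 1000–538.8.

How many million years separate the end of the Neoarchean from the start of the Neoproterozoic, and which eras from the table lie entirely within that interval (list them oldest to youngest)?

1500 million years; Paleoproterozoic, Mesoproterozoic

The Neoarchean closes at 2500 Ma and the Neoproterozoic opens at 1000 Ma, so the interval is 2500 − 1000 = 1500 Myr.
An era fits inside if it starts at or after 2500 Ma and ends at or before 1000 Ma; oldest first that gives Paleoproterozoic, Mesoproterozoic.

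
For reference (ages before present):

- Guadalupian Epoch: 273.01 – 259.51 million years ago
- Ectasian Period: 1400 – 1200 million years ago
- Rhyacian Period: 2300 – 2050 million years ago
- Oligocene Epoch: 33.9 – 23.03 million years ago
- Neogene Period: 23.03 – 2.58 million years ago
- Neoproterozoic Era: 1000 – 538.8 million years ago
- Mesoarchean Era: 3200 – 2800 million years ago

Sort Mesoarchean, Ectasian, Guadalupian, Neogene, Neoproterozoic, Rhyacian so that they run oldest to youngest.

The oldest of these is Mesoarchean (starts 3200 Ma) and the youngest is Neogene (ends 2.58 Ma).
In between, by decreasing start age: Rhyacian (2300), Ectasian (1400), Neoproterozoic (1000), Guadalupian (273.01).

Mesoarchean, Rhyacian, Ectasian, Neoproterozoic, Guadalupian, Neogene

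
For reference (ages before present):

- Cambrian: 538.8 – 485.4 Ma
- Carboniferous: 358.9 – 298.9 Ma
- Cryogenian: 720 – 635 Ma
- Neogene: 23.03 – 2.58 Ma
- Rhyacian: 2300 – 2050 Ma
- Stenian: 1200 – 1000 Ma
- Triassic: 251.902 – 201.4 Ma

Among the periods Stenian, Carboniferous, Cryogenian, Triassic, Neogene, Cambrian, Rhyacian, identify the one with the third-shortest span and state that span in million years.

Cambrian, 53.4 million years

Durations: Stenian 200; Carboniferous 60; Cryogenian 85; Triassic 50.502; Neogene 20.45; Cambrian 53.4; Rhyacian 250 Myr.
Sorted shortest-first: Neogene (20.45), Triassic (50.502), Cambrian (53.4), Carboniferous (60), Cryogenian (85), Stenian (200), Rhyacian (250).
The third shortest is Cambrian at 53.4 Myr.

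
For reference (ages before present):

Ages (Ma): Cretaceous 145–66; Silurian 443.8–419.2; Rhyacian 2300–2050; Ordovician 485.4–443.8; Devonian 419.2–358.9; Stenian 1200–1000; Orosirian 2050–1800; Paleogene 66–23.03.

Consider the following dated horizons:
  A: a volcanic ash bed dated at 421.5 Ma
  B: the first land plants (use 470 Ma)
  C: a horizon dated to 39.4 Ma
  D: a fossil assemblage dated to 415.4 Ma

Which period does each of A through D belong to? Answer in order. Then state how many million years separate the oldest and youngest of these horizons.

A — Silurian; B — Ordovician; C — Paleogene; D — Devonian; span 430.6 million years

Match each age against the start–end ranges in the excerpt: A = 421.5 Ma → Silurian (443.8–419.2); B = 470 Ma → Ordovician (485.4–443.8); C = 39.4 Ma → Paleogene (66–23.03); D = 415.4 Ma → Devonian (419.2–358.9).
The largest age is 470 Ma and the smallest is 39.4 Ma; their difference is 430.6 Myr.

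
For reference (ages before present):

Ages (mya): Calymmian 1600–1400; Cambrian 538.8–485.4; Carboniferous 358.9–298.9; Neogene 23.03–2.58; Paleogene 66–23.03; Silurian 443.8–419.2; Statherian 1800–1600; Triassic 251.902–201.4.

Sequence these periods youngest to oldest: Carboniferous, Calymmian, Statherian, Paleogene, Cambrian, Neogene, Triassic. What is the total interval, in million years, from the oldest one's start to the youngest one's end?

Neogene, Paleogene, Triassic, Carboniferous, Cambrian, Calymmian, Statherian; total span 1797.42 Myr

Start ages (Ma): Statherian 1800, Calymmian 1600, Cambrian 538.8, Carboniferous 358.9, Triassic 251.902, Paleogene 66, Neogene 23.03.
Ordered youngest to oldest: Neogene, Paleogene, Triassic, Carboniferous, Cambrian, Calymmian, Statherian.
Span = 1800 − 2.58 = 1797.42 Myr.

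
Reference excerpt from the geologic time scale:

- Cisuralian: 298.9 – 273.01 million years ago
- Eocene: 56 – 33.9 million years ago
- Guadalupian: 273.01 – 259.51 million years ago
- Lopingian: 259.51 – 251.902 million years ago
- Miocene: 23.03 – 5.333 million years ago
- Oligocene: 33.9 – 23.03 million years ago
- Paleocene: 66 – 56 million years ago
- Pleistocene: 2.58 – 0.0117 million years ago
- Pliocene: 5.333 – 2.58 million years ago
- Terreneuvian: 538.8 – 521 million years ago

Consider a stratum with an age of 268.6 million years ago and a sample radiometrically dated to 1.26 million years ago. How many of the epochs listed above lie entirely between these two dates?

268.6 Ma sits inside the Guadalupian (273.01–259.51) and 1.26 Ma inside the Pleistocene (2.58–0.0117); neither of those is wholly between the two dates.
The listed epochs lying completely between them are Lopingian, Paleocene, Eocene, Oligocene, Miocene, Pliocene — 6 in all.

6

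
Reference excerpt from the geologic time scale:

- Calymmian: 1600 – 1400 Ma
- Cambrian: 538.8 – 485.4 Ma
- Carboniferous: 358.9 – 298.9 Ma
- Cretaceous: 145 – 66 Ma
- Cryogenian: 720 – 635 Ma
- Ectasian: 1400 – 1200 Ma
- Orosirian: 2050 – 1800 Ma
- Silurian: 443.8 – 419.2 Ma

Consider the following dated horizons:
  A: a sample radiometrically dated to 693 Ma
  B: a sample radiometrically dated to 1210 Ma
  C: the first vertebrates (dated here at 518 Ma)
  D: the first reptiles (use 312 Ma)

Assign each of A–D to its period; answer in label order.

Match each age against the start–end ranges in the excerpt: A = 693 Ma → Cryogenian (720–635); B = 1210 Ma → Ectasian (1400–1200); C = 518 Ma → Cambrian (538.8–485.4); D = 312 Ma → Carboniferous (358.9–298.9).

A — Cryogenian; B — Ectasian; C — Cambrian; D — Carboniferous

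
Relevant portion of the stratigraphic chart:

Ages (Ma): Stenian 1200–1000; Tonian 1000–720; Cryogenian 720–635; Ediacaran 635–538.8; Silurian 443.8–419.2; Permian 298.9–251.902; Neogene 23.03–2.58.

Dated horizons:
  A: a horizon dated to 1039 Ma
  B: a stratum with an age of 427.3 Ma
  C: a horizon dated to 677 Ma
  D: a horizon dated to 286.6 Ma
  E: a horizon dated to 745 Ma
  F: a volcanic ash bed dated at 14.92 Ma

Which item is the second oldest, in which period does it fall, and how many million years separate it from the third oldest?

E, in the Tonian; 68 million years to C

Sorted oldest-first by Ma: A (1039), E (745), C (677), B (427.3), D (286.6), F (14.92).
The second oldest is E at 745 Ma, which lies in 1000–720 Ma: the Tonian.
The third oldest is C at 677 Ma; separation = |745 − 677| = 68 Myr.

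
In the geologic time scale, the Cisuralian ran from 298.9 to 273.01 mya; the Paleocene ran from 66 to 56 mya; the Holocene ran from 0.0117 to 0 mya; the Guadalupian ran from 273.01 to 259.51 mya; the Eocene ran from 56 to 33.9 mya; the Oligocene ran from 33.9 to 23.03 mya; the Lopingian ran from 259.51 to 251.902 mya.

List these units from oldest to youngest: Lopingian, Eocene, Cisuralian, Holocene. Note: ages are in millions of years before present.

The oldest of these is Cisuralian (starts 298.9 Ma) and the youngest is Holocene (ends 0 Ma).
In between, by decreasing start age: Lopingian (259.51), Eocene (56).

Cisuralian, Lopingian, Eocene, Holocene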